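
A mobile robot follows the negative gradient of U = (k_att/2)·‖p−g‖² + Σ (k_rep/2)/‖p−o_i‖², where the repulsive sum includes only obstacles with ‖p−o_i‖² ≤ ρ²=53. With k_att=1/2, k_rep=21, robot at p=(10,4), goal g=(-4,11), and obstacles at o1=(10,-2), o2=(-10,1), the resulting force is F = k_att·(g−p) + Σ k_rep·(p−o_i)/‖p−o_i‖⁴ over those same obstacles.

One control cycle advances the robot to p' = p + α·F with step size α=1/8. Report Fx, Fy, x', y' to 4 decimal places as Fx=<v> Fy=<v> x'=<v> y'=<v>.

F_att = 1/2·(g−p) = 1/2·(-14,7) = (-7.0000,3.5000)
o1: d²=36 ≤ ρ²=53; F_rep = 21·(0,6)/36² = (0.0000,0.0972)
o2: d²=409 > ρ²=53 → inactive
F = F_att + ΣF_rep = (-7.0000,3.5972)
p' = p + 1/8·F = (9.1250,4.4497)

Fx=-7.0000 Fy=3.5972 x'=9.1250 y'=4.4497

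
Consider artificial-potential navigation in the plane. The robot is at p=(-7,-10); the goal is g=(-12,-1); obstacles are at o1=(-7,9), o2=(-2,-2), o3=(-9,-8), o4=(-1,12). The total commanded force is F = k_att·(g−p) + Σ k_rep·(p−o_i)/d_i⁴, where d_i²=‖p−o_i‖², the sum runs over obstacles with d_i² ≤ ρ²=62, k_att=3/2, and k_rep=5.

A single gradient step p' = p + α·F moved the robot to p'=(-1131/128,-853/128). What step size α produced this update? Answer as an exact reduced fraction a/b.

α = 1/4

F_att = 3/2·(g−p) = 3/2·(-5,9) = (-7.5000,13.5000)
o1: d²=361 > ρ²=62 → inactive
o2: d²=89 > ρ²=62 → inactive
o3: d²=8 ≤ ρ²=62; F_rep = 5·(2,-2)/8² = (0.1562,-0.1562)
o4: d²=520 > ρ²=62 → inactive
F = F_att + ΣF_rep = (-7.3438,13.3438)
Δp = p'−p = (-1.8359,3.3359); α = Δx/Fx = (-235/128) / (-235/32) = 1/4
check: Δy/Fy = (427/128) / (427/32) = 1/4 ✓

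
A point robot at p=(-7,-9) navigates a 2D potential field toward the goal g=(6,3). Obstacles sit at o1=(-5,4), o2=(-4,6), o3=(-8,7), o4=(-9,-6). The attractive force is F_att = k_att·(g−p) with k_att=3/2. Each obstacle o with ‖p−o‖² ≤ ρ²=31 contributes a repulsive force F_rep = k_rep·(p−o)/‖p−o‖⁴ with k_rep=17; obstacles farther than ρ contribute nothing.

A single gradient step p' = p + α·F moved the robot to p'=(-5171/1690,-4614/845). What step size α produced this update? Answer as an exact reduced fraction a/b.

α = 1/5

F_att = 3/2·(g−p) = 3/2·(13,12) = (19.5000,18.0000)
o1: d²=173 > ρ²=31 → inactive
o2: d²=234 > ρ²=31 → inactive
o3: d²=257 > ρ²=31 → inactive
o4: d²=13 ≤ ρ²=31; F_rep = 17·(2,-3)/13² = (0.2012,-0.3018)
F = F_att + ΣF_rep = (19.7012,17.6982)
Δp = p'−p = (3.9402,3.5396); α = Δx/Fx = (6659/1690) / (6659/338) = 1/5
check: Δy/Fy = (2991/845) / (2991/169) = 1/5 ✓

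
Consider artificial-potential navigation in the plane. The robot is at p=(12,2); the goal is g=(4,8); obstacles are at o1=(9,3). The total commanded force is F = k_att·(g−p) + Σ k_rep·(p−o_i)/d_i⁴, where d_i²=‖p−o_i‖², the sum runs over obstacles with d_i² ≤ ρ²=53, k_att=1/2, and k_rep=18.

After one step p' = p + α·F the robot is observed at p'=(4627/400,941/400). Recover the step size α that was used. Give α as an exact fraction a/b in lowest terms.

F_att = 1/2·(g−p) = 1/2·(-8,6) = (-4.0000,3.0000)
o1: d²=10 ≤ ρ²=53; F_rep = 18·(3,-1)/10² = (0.5400,-0.1800)
F = F_att + ΣF_rep = (-3.4600,2.8200)
Δp = p'−p = (-0.4325,0.3525); α = Δx/Fx = (-173/400) / (-173/50) = 1/8
check: Δy/Fy = (141/400) / (141/50) = 1/8 ✓

α = 1/8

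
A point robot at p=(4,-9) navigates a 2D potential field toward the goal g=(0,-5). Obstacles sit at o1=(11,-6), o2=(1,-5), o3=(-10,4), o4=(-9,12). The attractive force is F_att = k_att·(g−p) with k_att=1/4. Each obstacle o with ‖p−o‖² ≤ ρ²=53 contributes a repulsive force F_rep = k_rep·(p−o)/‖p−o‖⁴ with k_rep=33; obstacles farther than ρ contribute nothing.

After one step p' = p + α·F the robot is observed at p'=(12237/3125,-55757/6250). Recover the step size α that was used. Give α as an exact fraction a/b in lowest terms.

α = 1/10

F_att = 1/4·(g−p) = 1/4·(-4,4) = (-1.0000,1.0000)
o1: d²=58 > ρ²=53 → inactive
o2: d²=25 ≤ ρ²=53; F_rep = 33·(3,-4)/25² = (0.1584,-0.2112)
o3: d²=365 > ρ²=53 → inactive
o4: d²=610 > ρ²=53 → inactive
F = F_att + ΣF_rep = (-0.8416,0.7888)
Δp = p'−p = (-0.0842,0.0789); α = Δx/Fx = (-263/3125) / (-526/625) = 1/10
check: Δy/Fy = (493/6250) / (493/625) = 1/10 ✓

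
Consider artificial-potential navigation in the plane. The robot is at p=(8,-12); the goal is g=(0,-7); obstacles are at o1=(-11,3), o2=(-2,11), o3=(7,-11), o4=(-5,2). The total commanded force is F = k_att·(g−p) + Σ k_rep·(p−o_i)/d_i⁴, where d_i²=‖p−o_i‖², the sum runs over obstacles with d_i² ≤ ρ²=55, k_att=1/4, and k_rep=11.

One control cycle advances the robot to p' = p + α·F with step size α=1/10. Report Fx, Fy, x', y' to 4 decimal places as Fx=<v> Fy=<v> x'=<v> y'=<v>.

Fx=0.7500 Fy=-1.5000 x'=8.0750 y'=-12.1500

F_att = 1/4·(g−p) = 1/4·(-8,5) = (-2.0000,1.2500)
o1: d²=586 > ρ²=55 → inactive
o2: d²=629 > ρ²=55 → inactive
o3: d²=2 ≤ ρ²=55; F_rep = 11·(1,-1)/2² = (2.7500,-2.7500)
o4: d²=365 > ρ²=55 → inactive
F = F_att + ΣF_rep = (0.7500,-1.5000)
p' = p + 1/10·F = (8.0750,-12.1500)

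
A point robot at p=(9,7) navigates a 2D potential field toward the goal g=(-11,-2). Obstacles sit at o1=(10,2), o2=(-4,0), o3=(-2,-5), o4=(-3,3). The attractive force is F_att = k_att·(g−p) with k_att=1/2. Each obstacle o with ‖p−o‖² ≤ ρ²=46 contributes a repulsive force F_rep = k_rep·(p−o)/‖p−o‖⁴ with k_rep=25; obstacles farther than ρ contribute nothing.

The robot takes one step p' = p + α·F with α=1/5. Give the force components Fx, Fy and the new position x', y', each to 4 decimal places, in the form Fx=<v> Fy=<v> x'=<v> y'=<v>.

F_att = 1/2·(g−p) = 1/2·(-20,-9) = (-10.0000,-4.5000)
o1: d²=26 ≤ ρ²=46; F_rep = 25·(-1,5)/26² = (-0.0370,0.1849)
o2: d²=218 > ρ²=46 → inactive
o3: d²=265 > ρ²=46 → inactive
o4: d²=160 > ρ²=46 → inactive
F = F_att + ΣF_rep = (-10.0370,-4.3151)
p' = p + 1/5·F = (6.9926,6.1370)

Fx=-10.0370 Fy=-4.3151 x'=6.9926 y'=6.1370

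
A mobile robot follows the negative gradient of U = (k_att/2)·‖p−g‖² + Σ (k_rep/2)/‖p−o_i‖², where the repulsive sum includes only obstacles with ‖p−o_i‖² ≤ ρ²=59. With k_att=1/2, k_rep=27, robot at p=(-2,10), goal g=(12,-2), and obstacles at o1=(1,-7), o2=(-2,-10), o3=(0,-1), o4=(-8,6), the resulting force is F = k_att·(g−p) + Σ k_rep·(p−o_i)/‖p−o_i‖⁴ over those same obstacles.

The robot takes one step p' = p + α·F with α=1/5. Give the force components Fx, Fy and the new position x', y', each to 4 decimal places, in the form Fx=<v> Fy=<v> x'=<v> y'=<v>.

Fx=7.0599 Fy=-5.9601 x'=-0.5880 y'=8.8080

F_att = 1/2·(g−p) = 1/2·(14,-12) = (7.0000,-6.0000)
o1: d²=298 > ρ²=59 → inactive
o2: d²=400 > ρ²=59 → inactive
o3: d²=125 > ρ²=59 → inactive
o4: d²=52 ≤ ρ²=59; F_rep = 27·(6,4)/52² = (0.0599,0.0399)
F = F_att + ΣF_rep = (7.0599,-5.9601)
p' = p + 1/5·F = (-0.5880,8.8080)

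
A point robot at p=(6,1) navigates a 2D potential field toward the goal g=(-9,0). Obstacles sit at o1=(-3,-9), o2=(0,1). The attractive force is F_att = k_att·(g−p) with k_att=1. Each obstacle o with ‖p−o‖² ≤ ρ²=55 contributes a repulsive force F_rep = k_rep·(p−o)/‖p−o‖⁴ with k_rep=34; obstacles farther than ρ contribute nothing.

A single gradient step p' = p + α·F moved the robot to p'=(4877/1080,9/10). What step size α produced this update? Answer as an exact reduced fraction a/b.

α = 1/10

F_att = 1·(g−p) = 1·(-15,-1) = (-15.0000,-1.0000)
o1: d²=181 > ρ²=55 → inactive
o2: d²=36 ≤ ρ²=55; F_rep = 34·(6,0)/36² = (0.1574,0.0000)
F = F_att + ΣF_rep = (-14.8426,-1.0000)
Δp = p'−p = (-1.4843,-0.1000); α = Δx/Fx = (-1603/1080) / (-1603/108) = 1/10
check: Δy/Fy = (-1/10) / (-1) = 1/10 ✓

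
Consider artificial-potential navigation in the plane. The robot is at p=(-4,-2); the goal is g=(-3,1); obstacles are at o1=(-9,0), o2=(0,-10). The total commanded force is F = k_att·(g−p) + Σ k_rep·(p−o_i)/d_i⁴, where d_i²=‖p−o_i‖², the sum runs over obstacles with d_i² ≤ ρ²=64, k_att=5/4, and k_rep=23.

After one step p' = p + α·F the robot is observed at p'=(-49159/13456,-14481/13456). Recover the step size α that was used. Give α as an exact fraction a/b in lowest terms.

α = 1/4

F_att = 5/4·(g−p) = 5/4·(1,3) = (1.2500,3.7500)
o1: d²=29 ≤ ρ²=64; F_rep = 23·(5,-2)/29² = (0.1367,-0.0547)
o2: d²=80 > ρ²=64 → inactive
F = F_att + ΣF_rep = (1.3867,3.6953)
Δp = p'−p = (0.3467,0.9238); α = Δx/Fx = (4665/13456) / (4665/3364) = 1/4
check: Δy/Fy = (12431/13456) / (12431/3364) = 1/4 ✓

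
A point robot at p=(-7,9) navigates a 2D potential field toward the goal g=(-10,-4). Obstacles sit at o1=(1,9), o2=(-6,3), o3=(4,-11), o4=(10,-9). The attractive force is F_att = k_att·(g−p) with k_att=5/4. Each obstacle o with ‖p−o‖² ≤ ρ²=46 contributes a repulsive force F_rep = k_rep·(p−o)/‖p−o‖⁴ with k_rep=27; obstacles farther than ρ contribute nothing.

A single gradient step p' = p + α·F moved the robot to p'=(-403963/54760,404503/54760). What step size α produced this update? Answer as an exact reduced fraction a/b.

F_att = 5/4·(g−p) = 5/4·(-3,-13) = (-3.7500,-16.2500)
o1: d²=64 > ρ²=46 → inactive
o2: d²=37 ≤ ρ²=46; F_rep = 27·(-1,6)/37² = (-0.0197,0.1183)
o3: d²=521 > ρ²=46 → inactive
o4: d²=613 > ρ²=46 → inactive
F = F_att + ΣF_rep = (-3.7697,-16.1317)
Δp = p'−p = (-0.3770,-1.6132); α = Δx/Fx = (-20643/54760) / (-20643/5476) = 1/10
check: Δy/Fy = (-88337/54760) / (-88337/5476) = 1/10 ✓

α = 1/10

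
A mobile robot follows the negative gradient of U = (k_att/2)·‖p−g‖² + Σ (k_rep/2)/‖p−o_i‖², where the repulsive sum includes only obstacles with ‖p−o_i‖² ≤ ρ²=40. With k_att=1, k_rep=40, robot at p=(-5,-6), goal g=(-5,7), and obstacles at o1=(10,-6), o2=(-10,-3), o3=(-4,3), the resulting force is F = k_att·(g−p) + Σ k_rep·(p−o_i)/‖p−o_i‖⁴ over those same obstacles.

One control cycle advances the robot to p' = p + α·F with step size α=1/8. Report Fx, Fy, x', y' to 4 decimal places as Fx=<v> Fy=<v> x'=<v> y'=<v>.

Fx=0.1730 Fy=12.8962 x'=-4.9784 y'=-4.3880

F_att = 1·(g−p) = 1·(0,13) = (0.0000,13.0000)
o1: d²=225 > ρ²=40 → inactive
o2: d²=34 ≤ ρ²=40; F_rep = 40·(5,-3)/34² = (0.1730,-0.1038)
o3: d²=82 > ρ²=40 → inactive
F = F_att + ΣF_rep = (0.1730,12.8962)
p' = p + 1/8·F = (-4.9784,-4.3880)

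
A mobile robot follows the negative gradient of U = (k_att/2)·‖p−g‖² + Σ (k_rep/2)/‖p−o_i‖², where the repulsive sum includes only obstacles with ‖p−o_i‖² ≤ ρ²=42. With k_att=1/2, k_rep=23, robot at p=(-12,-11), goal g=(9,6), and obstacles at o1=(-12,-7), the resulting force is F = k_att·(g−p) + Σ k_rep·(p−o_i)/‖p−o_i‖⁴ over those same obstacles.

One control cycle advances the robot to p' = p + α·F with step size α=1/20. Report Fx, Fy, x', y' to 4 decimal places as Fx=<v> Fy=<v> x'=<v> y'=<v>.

F_att = 1/2·(g−p) = 1/2·(21,17) = (10.5000,8.5000)
o1: d²=16 ≤ ρ²=42; F_rep = 23·(0,-4)/16² = (0.0000,-0.3594)
F = F_att + ΣF_rep = (10.5000,8.1406)
p' = p + 1/20·F = (-11.4750,-10.5930)

Fx=10.5000 Fy=8.1406 x'=-11.4750 y'=-10.5930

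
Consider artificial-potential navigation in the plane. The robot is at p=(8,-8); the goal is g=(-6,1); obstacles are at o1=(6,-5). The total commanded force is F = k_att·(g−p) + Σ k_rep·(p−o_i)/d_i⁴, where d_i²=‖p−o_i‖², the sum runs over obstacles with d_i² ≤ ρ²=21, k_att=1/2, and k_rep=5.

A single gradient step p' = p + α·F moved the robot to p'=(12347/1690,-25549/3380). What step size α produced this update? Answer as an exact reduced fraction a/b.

F_att = 1/2·(g−p) = 1/2·(-14,9) = (-7.0000,4.5000)
o1: d²=13 ≤ ρ²=21; F_rep = 5·(2,-3)/13² = (0.0592,-0.0888)
F = F_att + ΣF_rep = (-6.9408,4.4112)
Δp = p'−p = (-0.6941,0.4411); α = Δx/Fx = (-1173/1690) / (-1173/169) = 1/10
check: Δy/Fy = (1491/3380) / (1491/338) = 1/10 ✓

α = 1/10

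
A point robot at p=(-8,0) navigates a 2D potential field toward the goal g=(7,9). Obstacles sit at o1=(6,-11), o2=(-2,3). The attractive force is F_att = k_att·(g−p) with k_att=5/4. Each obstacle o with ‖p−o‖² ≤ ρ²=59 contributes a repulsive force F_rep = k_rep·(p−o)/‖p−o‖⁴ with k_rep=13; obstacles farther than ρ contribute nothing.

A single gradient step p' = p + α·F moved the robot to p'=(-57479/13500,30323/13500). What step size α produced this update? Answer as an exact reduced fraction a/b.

F_att = 5/4·(g−p) = 5/4·(15,9) = (18.7500,11.2500)
o1: d²=317 > ρ²=59 → inactive
o2: d²=45 ≤ ρ²=59; F_rep = 13·(-6,-3)/45² = (-0.0385,-0.0193)
F = F_att + ΣF_rep = (18.7115,11.2307)
Δp = p'−p = (3.7423,2.2461); α = Δx/Fx = (50521/13500) / (50521/2700) = 1/5
check: Δy/Fy = (30323/13500) / (30323/2700) = 1/5 ✓

α = 1/5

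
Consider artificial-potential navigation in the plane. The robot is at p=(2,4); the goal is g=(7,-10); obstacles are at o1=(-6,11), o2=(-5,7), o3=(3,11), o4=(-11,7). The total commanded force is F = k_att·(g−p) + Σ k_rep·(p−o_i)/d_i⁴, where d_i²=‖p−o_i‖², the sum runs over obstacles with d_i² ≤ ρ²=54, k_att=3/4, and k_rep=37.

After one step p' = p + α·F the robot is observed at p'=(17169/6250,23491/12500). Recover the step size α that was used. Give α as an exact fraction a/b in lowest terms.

α = 1/5

F_att = 3/4·(g−p) = 3/4·(5,-14) = (3.7500,-10.5000)
o1: d²=113 > ρ²=54 → inactive
o2: d²=58 > ρ²=54 → inactive
o3: d²=50 ≤ ρ²=54; F_rep = 37·(-1,-7)/50² = (-0.0148,-0.1036)
o4: d²=178 > ρ²=54 → inactive
F = F_att + ΣF_rep = (3.7352,-10.6036)
Δp = p'−p = (0.7470,-2.1207); α = Δx/Fx = (4669/6250) / (4669/1250) = 1/5
check: Δy/Fy = (-26509/12500) / (-26509/2500) = 1/5 ✓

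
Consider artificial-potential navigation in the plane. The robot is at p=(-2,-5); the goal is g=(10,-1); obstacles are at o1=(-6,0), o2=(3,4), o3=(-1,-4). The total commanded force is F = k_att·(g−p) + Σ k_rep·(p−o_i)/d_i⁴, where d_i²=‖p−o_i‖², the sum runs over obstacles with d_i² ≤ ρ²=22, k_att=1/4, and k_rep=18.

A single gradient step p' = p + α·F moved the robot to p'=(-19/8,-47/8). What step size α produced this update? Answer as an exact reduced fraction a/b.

F_att = 1/4·(g−p) = 1/4·(12,4) = (3.0000,1.0000)
o1: d²=41 > ρ²=22 → inactive
o2: d²=106 > ρ²=22 → inactive
o3: d²=2 ≤ ρ²=22; F_rep = 18·(-1,-1)/2² = (-4.5000,-4.5000)
F = F_att + ΣF_rep = (-1.5000,-3.5000)
Δp = p'−p = (-0.3750,-0.8750); α = Δx/Fx = (-3/8) / (-3/2) = 1/4
check: Δy/Fy = (-7/8) / (-7/2) = 1/4 ✓

α = 1/4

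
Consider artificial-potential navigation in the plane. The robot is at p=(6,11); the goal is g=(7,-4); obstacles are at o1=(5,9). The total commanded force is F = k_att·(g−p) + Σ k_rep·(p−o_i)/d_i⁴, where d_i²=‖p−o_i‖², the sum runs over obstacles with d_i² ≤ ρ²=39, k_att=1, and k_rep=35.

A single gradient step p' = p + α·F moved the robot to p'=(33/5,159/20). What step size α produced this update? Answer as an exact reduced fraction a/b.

F_att = 1·(g−p) = 1·(1,-15) = (1.0000,-15.0000)
o1: d²=5 ≤ ρ²=39; F_rep = 35·(1,2)/5² = (1.4000,2.8000)
F = F_att + ΣF_rep = (2.4000,-12.2000)
Δp = p'−p = (0.6000,-3.0500); α = Δx/Fx = (3/5) / (12/5) = 1/4
check: Δy/Fy = (-61/20) / (-61/5) = 1/4 ✓

α = 1/4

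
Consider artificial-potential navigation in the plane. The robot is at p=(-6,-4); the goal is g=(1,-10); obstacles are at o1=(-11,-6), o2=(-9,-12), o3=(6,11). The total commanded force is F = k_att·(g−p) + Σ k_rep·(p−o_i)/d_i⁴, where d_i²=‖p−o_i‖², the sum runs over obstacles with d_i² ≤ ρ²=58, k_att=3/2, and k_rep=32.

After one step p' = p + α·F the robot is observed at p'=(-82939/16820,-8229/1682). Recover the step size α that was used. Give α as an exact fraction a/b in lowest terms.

α = 1/10

F_att = 3/2·(g−p) = 3/2·(7,-6) = (10.5000,-9.0000)
o1: d²=29 ≤ ρ²=58; F_rep = 32·(5,2)/29² = (0.1902,0.0761)
o2: d²=73 > ρ²=58 → inactive
o3: d²=369 > ρ²=58 → inactive
F = F_att + ΣF_rep = (10.6902,-8.9239)
Δp = p'−p = (1.0690,-0.8924); α = Δx/Fx = (17981/16820) / (17981/1682) = 1/10
check: Δy/Fy = (-1501/1682) / (-7505/841) = 1/10 ✓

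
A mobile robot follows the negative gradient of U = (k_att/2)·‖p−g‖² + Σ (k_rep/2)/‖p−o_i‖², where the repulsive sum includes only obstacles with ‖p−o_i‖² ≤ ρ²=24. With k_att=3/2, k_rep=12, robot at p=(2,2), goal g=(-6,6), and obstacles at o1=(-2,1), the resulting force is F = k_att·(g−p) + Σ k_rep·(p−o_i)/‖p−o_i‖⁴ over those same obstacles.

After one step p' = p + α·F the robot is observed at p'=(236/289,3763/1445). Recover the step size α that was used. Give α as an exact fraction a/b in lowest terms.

F_att = 3/2·(g−p) = 3/2·(-8,4) = (-12.0000,6.0000)
o1: d²=17 ≤ ρ²=24; F_rep = 12·(4,1)/17² = (0.1661,0.0415)
F = F_att + ΣF_rep = (-11.8339,6.0415)
Δp = p'−p = (-1.1834,0.6042); α = Δx/Fx = (-342/289) / (-3420/289) = 1/10
check: Δy/Fy = (873/1445) / (1746/289) = 1/10 ✓

α = 1/10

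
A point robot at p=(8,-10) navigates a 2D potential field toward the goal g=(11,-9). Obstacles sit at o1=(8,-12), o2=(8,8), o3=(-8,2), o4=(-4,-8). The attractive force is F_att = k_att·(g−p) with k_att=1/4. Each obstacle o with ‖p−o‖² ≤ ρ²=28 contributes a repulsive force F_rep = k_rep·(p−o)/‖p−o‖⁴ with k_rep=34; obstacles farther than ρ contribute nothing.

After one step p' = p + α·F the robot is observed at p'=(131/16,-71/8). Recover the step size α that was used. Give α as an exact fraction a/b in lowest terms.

F_att = 1/4·(g−p) = 1/4·(3,1) = (0.7500,0.2500)
o1: d²=4 ≤ ρ²=28; F_rep = 34·(0,2)/4² = (0.0000,4.2500)
o2: d²=324 > ρ²=28 → inactive
o3: d²=400 > ρ²=28 → inactive
o4: d²=148 > ρ²=28 → inactive
F = F_att + ΣF_rep = (0.7500,4.5000)
Δp = p'−p = (0.1875,1.1250); α = Δx/Fx = (3/16) / (3/4) = 1/4
check: Δy/Fy = (9/8) / (9/2) = 1/4 ✓

α = 1/4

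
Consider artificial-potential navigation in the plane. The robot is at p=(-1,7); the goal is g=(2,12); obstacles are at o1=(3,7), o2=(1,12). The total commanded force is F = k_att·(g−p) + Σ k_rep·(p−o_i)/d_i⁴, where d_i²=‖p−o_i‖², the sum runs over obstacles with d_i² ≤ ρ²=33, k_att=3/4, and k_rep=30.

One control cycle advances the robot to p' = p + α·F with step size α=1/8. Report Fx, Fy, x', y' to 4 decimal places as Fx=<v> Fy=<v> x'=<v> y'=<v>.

Fx=1.7099 Fy=3.5716 x'=-0.7863 y'=7.4465

F_att = 3/4·(g−p) = 3/4·(3,5) = (2.2500,3.7500)
o1: d²=16 ≤ ρ²=33; F_rep = 30·(-4,0)/16² = (-0.4688,0.0000)
o2: d²=29 ≤ ρ²=33; F_rep = 30·(-2,-5)/29² = (-0.0713,-0.1784)
F = F_att + ΣF_rep = (1.7099,3.5716)
p' = p + 1/8·F = (-0.7863,7.4465)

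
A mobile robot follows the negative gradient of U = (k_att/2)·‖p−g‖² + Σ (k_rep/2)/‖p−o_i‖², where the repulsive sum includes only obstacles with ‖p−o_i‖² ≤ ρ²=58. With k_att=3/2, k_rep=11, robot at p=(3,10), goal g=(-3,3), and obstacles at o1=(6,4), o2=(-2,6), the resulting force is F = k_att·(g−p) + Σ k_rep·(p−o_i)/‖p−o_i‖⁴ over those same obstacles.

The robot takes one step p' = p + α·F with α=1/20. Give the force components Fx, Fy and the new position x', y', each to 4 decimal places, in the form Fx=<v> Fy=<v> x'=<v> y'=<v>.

F_att = 3/2·(g−p) = 3/2·(-6,-7) = (-9.0000,-10.5000)
o1: d²=45 ≤ ρ²=58; F_rep = 11·(-3,6)/45² = (-0.0163,0.0326)
o2: d²=41 ≤ ρ²=58; F_rep = 11·(5,4)/41² = (0.0327,0.0262)
F = F_att + ΣF_rep = (-8.9836,-10.4412)
p' = p + 1/20·F = (2.5508,9.4779)

Fx=-8.9836 Fy=-10.4412 x'=2.5508 y'=9.4779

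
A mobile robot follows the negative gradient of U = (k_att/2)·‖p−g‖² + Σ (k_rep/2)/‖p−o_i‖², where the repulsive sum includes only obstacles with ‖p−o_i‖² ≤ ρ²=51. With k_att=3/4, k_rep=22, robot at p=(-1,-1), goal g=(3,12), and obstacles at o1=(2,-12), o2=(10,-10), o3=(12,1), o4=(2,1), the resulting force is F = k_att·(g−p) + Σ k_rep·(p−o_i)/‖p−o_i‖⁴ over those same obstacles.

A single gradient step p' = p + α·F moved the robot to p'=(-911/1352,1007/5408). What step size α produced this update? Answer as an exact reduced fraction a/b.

α = 1/8

F_att = 3/4·(g−p) = 3/4·(4,13) = (3.0000,9.7500)
o1: d²=130 > ρ²=51 → inactive
o2: d²=202 > ρ²=51 → inactive
o3: d²=173 > ρ²=51 → inactive
o4: d²=13 ≤ ρ²=51; F_rep = 22·(-3,-2)/13² = (-0.3905,-0.2604)
F = F_att + ΣF_rep = (2.6095,9.4896)
Δp = p'−p = (0.3262,1.1862); α = Δx/Fx = (441/1352) / (441/169) = 1/8
check: Δy/Fy = (6415/5408) / (6415/676) = 1/8 ✓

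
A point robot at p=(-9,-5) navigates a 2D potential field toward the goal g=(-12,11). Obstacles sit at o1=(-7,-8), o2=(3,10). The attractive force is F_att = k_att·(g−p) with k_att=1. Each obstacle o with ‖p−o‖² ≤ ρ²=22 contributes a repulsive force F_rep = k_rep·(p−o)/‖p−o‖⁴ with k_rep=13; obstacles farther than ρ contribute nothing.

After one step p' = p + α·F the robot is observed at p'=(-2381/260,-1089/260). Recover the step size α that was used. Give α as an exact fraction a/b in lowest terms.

α = 1/20

F_att = 1·(g−p) = 1·(-3,16) = (-3.0000,16.0000)
o1: d²=13 ≤ ρ²=22; F_rep = 13·(-2,3)/13² = (-0.1538,0.2308)
o2: d²=369 > ρ²=22 → inactive
F = F_att + ΣF_rep = (-3.1538,16.2308)
Δp = p'−p = (-0.1577,0.8115); α = Δx/Fx = (-41/260) / (-41/13) = 1/20
check: Δy/Fy = (211/260) / (211/13) = 1/20 ✓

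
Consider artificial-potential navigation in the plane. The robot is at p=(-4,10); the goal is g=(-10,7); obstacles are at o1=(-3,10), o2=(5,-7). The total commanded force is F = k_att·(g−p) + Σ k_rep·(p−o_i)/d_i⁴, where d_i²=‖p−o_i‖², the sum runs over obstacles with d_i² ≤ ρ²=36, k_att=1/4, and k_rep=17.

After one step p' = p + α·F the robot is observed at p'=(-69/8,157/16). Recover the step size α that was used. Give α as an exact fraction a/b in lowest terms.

F_att = 1/4·(g−p) = 1/4·(-6,-3) = (-1.5000,-0.7500)
o1: d²=1 ≤ ρ²=36; F_rep = 17·(-1,0)/1² = (-17.0000,0.0000)
o2: d²=370 > ρ²=36 → inactive
F = F_att + ΣF_rep = (-18.5000,-0.7500)
Δp = p'−p = (-4.6250,-0.1875); α = Δx/Fx = (-37/8) / (-37/2) = 1/4
check: Δy/Fy = (-3/16) / (-3/4) = 1/4 ✓

α = 1/4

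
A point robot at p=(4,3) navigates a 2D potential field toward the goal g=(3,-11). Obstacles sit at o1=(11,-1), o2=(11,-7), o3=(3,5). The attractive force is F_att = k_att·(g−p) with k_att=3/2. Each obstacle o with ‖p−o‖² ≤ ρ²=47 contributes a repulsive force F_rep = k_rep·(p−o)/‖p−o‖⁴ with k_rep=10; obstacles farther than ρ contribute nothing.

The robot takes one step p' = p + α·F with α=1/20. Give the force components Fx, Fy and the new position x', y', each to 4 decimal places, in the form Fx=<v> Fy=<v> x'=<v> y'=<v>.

F_att = 3/2·(g−p) = 3/2·(-1,-14) = (-1.5000,-21.0000)
o1: d²=65 > ρ²=47 → inactive
o2: d²=149 > ρ²=47 → inactive
o3: d²=5 ≤ ρ²=47; F_rep = 10·(1,-2)/5² = (0.4000,-0.8000)
F = F_att + ΣF_rep = (-1.1000,-21.8000)
p' = p + 1/20·F = (3.9450,1.9100)

Fx=-1.1000 Fy=-21.8000 x'=3.9450 y'=1.9100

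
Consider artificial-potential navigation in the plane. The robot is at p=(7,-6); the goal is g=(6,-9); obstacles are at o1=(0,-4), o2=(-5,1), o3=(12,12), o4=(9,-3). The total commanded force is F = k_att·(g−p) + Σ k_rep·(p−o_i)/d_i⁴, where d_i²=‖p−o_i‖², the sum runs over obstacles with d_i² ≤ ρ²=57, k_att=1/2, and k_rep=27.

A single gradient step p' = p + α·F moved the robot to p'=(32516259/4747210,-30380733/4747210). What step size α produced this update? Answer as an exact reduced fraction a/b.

F_att = 1/2·(g−p) = 1/2·(-1,-3) = (-0.5000,-1.5000)
o1: d²=53 ≤ ρ²=57; F_rep = 27·(7,-2)/53² = (0.0673,-0.0192)
o2: d²=193 > ρ²=57 → inactive
o3: d²=349 > ρ²=57 → inactive
o4: d²=13 ≤ ρ²=57; F_rep = 27·(-2,-3)/13² = (-0.3195,-0.4793)
F = F_att + ΣF_rep = (-0.7522,-1.9985)
Δp = p'−p = (-0.1504,-0.3997); α = Δx/Fx = (-714211/4747210) / (-714211/949442) = 1/5
check: Δy/Fy = (-1897473/4747210) / (-1897473/949442) = 1/5 ✓

α = 1/5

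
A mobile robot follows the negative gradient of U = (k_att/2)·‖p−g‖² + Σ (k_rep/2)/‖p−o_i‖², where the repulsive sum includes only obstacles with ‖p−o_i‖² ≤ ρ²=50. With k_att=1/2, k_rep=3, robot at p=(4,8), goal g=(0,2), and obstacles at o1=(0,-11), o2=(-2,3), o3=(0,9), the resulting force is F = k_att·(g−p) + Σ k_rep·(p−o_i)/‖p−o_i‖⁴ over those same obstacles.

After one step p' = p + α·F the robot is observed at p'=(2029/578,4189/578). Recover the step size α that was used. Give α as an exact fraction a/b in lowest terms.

α = 1/4

F_att = 1/2·(g−p) = 1/2·(-4,-6) = (-2.0000,-3.0000)
o1: d²=377 > ρ²=50 → inactive
o2: d²=61 > ρ²=50 → inactive
o3: d²=17 ≤ ρ²=50; F_rep = 3·(4,-1)/17² = (0.0415,-0.0104)
F = F_att + ΣF_rep = (-1.9585,-3.0104)
Δp = p'−p = (-0.4896,-0.7526); α = Δx/Fx = (-283/578) / (-566/289) = 1/4
check: Δy/Fy = (-435/578) / (-870/289) = 1/4 ✓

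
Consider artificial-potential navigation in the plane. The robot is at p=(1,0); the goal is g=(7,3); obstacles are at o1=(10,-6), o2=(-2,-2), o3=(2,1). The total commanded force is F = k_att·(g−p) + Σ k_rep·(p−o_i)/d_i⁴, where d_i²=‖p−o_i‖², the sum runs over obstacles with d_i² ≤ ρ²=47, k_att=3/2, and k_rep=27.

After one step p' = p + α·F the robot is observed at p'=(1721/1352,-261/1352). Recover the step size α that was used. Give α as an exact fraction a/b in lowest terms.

α = 1/10

F_att = 3/2·(g−p) = 3/2·(6,3) = (9.0000,4.5000)
o1: d²=117 > ρ²=47 → inactive
o2: d²=13 ≤ ρ²=47; F_rep = 27·(3,2)/13² = (0.4793,0.3195)
o3: d²=2 ≤ ρ²=47; F_rep = 27·(-1,-1)/2² = (-6.7500,-6.7500)
F = F_att + ΣF_rep = (2.7293,-1.9305)
Δp = p'−p = (0.2729,-0.1930); α = Δx/Fx = (369/1352) / (1845/676) = 1/10
check: Δy/Fy = (-261/1352) / (-1305/676) = 1/10 ✓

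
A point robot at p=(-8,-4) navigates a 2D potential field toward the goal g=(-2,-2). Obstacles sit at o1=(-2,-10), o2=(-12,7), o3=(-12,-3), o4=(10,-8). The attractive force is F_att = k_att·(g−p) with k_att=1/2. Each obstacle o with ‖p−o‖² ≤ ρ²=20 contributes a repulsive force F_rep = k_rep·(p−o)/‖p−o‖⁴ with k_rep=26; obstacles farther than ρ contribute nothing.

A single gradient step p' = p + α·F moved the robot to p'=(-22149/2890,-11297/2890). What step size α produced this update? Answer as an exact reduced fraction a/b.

α = 1/10

F_att = 1/2·(g−p) = 1/2·(6,2) = (3.0000,1.0000)
o1: d²=72 > ρ²=20 → inactive
o2: d²=137 > ρ²=20 → inactive
o3: d²=17 ≤ ρ²=20; F_rep = 26·(4,-1)/17² = (0.3599,-0.0900)
o4: d²=340 > ρ²=20 → inactive
F = F_att + ΣF_rep = (3.3599,0.9100)
Δp = p'−p = (0.3360,0.0910); α = Δx/Fx = (971/2890) / (971/289) = 1/10
check: Δy/Fy = (263/2890) / (263/289) = 1/10 ✓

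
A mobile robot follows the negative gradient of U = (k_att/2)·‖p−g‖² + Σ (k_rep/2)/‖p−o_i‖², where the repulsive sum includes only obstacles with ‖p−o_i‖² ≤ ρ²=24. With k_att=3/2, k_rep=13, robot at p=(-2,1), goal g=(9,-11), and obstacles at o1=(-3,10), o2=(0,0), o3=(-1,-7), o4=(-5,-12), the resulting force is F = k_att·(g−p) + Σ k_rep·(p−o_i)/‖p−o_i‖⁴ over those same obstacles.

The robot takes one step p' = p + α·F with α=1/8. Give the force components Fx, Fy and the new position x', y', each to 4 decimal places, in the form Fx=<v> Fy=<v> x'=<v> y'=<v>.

Fx=15.4600 Fy=-17.4800 x'=-0.0675 y'=-1.1850

F_att = 3/2·(g−p) = 3/2·(11,-12) = (16.5000,-18.0000)
o1: d²=82 > ρ²=24 → inactive
o2: d²=5 ≤ ρ²=24; F_rep = 13·(-2,1)/5² = (-1.0400,0.5200)
o3: d²=65 > ρ²=24 → inactive
o4: d²=178 > ρ²=24 → inactive
F = F_att + ΣF_rep = (15.4600,-17.4800)
p' = p + 1/8·F = (-0.0675,-1.1850)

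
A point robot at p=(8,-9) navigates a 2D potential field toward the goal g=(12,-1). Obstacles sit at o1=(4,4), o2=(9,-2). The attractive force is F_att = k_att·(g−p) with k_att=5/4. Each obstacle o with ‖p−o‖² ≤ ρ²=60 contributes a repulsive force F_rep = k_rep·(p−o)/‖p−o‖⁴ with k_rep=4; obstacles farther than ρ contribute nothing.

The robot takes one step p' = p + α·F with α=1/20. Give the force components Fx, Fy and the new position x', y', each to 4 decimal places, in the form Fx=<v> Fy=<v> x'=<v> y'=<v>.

F_att = 5/4·(g−p) = 5/4·(4,8) = (5.0000,10.0000)
o1: d²=185 > ρ²=60 → inactive
o2: d²=50 ≤ ρ²=60; F_rep = 4·(-1,-7)/50² = (-0.0016,-0.0112)
F = F_att + ΣF_rep = (4.9984,9.9888)
p' = p + 1/20·F = (8.2499,-8.5006)

Fx=4.9984 Fy=9.9888 x'=8.2499 y'=-8.5006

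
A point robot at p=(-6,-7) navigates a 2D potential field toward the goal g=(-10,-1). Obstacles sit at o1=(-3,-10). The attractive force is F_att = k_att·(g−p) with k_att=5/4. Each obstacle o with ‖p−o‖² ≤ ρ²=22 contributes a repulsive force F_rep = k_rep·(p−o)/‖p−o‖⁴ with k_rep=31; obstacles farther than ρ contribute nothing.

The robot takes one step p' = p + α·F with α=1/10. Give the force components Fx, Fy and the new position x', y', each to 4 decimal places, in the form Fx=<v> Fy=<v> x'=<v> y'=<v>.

F_att = 5/4·(g−p) = 5/4·(-4,6) = (-5.0000,7.5000)
o1: d²=18 ≤ ρ²=22; F_rep = 31·(-3,3)/18² = (-0.2870,0.2870)
F = F_att + ΣF_rep = (-5.2870,7.7870)
p' = p + 1/10·F = (-6.5287,-6.2213)

Fx=-5.2870 Fy=7.7870 x'=-6.5287 y'=-6.2213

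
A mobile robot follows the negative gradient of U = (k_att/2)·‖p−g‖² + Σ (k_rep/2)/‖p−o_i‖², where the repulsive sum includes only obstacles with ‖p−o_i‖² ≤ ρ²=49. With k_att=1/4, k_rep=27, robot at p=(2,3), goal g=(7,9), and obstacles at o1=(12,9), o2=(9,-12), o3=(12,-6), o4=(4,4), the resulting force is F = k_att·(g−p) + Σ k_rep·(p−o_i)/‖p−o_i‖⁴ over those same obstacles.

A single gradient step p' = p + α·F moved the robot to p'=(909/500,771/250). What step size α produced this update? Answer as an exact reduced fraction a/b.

F_att = 1/4·(g−p) = 1/4·(5,6) = (1.2500,1.5000)
o1: d²=136 > ρ²=49 → inactive
o2: d²=274 > ρ²=49 → inactive
o3: d²=181 > ρ²=49 → inactive
o4: d²=5 ≤ ρ²=49; F_rep = 27·(-2,-1)/5² = (-2.1600,-1.0800)
F = F_att + ΣF_rep = (-0.9100,0.4200)
Δp = p'−p = (-0.1820,0.0840); α = Δx/Fx = (-91/500) / (-91/100) = 1/5
check: Δy/Fy = (21/250) / (21/50) = 1/5 ✓

α = 1/5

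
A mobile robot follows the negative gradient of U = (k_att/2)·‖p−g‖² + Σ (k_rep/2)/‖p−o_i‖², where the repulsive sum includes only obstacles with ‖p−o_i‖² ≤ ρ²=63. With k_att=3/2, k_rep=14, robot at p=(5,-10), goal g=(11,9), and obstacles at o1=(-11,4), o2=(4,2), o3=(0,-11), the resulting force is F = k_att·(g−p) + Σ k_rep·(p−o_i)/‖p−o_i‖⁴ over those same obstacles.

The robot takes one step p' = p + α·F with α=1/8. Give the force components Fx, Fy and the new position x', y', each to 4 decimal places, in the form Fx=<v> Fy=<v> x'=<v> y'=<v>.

F_att = 3/2·(g−p) = 3/2·(6,19) = (9.0000,28.5000)
o1: d²=452 > ρ²=63 → inactive
o2: d²=145 > ρ²=63 → inactive
o3: d²=26 ≤ ρ²=63; F_rep = 14·(5,1)/26² = (0.1036,0.0207)
F = F_att + ΣF_rep = (9.1036,28.5207)
p' = p + 1/8·F = (6.1379,-6.4349)

Fx=9.1036 Fy=28.5207 x'=6.1379 y'=-6.4349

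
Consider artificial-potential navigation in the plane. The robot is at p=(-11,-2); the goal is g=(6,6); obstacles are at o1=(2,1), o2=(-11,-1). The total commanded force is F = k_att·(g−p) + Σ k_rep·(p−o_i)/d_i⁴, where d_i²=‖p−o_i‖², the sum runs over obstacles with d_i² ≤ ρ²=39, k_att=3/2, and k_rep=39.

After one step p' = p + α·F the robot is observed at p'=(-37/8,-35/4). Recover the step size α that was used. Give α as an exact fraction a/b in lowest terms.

α = 1/4

F_att = 3/2·(g−p) = 3/2·(17,8) = (25.5000,12.0000)
o1: d²=178 > ρ²=39 → inactive
o2: d²=1 ≤ ρ²=39; F_rep = 39·(0,-1)/1² = (0.0000,-39.0000)
F = F_att + ΣF_rep = (25.5000,-27.0000)
Δp = p'−p = (6.3750,-6.7500); α = Δx/Fx = (51/8) / (51/2) = 1/4
check: Δy/Fy = (-27/4) / (-27) = 1/4 ✓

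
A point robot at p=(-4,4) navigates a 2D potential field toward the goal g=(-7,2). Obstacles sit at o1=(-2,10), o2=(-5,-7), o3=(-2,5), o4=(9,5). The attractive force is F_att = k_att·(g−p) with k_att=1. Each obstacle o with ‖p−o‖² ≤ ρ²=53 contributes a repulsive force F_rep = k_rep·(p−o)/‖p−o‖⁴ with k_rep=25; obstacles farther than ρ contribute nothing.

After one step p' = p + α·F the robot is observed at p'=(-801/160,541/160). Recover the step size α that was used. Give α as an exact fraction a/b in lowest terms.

α = 1/5

F_att = 1·(g−p) = 1·(-3,-2) = (-3.0000,-2.0000)
o1: d²=40 ≤ ρ²=53; F_rep = 25·(-2,-6)/40² = (-0.0312,-0.0938)
o2: d²=122 > ρ²=53 → inactive
o3: d²=5 ≤ ρ²=53; F_rep = 25·(-2,-1)/5² = (-2.0000,-1.0000)
o4: d²=170 > ρ²=53 → inactive
F = F_att + ΣF_rep = (-5.0312,-3.0938)
Δp = p'−p = (-1.0063,-0.6188); α = Δx/Fx = (-161/160) / (-161/32) = 1/5
check: Δy/Fy = (-99/160) / (-99/32) = 1/5 ✓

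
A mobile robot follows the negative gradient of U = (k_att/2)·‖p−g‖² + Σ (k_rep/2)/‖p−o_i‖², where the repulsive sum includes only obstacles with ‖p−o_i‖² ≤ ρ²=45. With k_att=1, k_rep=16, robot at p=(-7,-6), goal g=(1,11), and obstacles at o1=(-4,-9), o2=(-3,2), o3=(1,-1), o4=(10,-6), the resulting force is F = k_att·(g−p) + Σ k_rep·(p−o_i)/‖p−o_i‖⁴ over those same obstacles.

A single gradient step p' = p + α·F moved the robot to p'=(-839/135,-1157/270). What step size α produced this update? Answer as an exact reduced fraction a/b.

F_att = 1·(g−p) = 1·(8,17) = (8.0000,17.0000)
o1: d²=18 ≤ ρ²=45; F_rep = 16·(-3,3)/18² = (-0.1481,0.1481)
o2: d²=80 > ρ²=45 → inactive
o3: d²=89 > ρ²=45 → inactive
o4: d²=289 > ρ²=45 → inactive
F = F_att + ΣF_rep = (7.8519,17.1481)
Δp = p'−p = (0.7852,1.7148); α = Δx/Fx = (106/135) / (212/27) = 1/10
check: Δy/Fy = (463/270) / (463/27) = 1/10 ✓

α = 1/10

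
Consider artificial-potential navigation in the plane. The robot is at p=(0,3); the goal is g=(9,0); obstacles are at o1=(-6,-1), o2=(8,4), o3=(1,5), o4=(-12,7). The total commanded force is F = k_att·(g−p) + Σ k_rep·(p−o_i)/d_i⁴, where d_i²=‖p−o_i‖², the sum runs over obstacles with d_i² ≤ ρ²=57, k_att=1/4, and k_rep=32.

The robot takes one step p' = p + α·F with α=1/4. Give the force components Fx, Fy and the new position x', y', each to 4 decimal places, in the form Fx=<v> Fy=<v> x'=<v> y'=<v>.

Fx=1.0410 Fy=-3.2627 x'=0.2603 y'=2.1843

F_att = 1/4·(g−p) = 1/4·(9,-3) = (2.2500,-0.7500)
o1: d²=52 ≤ ρ²=57; F_rep = 32·(6,4)/52² = (0.0710,0.0473)
o2: d²=65 > ρ²=57 → inactive
o3: d²=5 ≤ ρ²=57; F_rep = 32·(-1,-2)/5² = (-1.2800,-2.5600)
o4: d²=160 > ρ²=57 → inactive
F = F_att + ΣF_rep = (1.0410,-3.2627)
p' = p + 1/4·F = (0.2603,2.1843)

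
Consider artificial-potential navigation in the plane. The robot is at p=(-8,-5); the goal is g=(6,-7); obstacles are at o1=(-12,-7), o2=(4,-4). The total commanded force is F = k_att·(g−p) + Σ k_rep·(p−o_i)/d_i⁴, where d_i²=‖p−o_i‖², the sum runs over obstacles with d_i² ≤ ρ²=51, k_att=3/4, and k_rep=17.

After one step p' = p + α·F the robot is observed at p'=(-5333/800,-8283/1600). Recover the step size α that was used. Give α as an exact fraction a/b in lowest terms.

F_att = 3/4·(g−p) = 3/4·(14,-2) = (10.5000,-1.5000)
o1: d²=20 ≤ ρ²=51; F_rep = 17·(4,2)/20² = (0.1700,0.0850)
o2: d²=145 > ρ²=51 → inactive
F = F_att + ΣF_rep = (10.6700,-1.4150)
Δp = p'−p = (1.3337,-0.1769); α = Δx/Fx = (1067/800) / (1067/100) = 1/8
check: Δy/Fy = (-283/1600) / (-283/200) = 1/8 ✓

α = 1/8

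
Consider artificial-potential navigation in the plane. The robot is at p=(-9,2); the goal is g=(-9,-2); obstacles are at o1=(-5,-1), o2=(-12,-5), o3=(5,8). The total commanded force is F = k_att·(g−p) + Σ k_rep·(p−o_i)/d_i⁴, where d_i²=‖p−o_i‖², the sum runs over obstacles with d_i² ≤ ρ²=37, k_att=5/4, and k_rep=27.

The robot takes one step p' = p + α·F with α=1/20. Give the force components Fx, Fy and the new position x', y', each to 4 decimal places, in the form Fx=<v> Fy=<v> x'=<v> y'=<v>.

Fx=-0.1728 Fy=-4.8704 x'=-9.0086 y'=1.7565

F_att = 5/4·(g−p) = 5/4·(0,-4) = (0.0000,-5.0000)
o1: d²=25 ≤ ρ²=37; F_rep = 27·(-4,3)/25² = (-0.1728,0.1296)
o2: d²=58 > ρ²=37 → inactive
o3: d²=232 > ρ²=37 → inactive
F = F_att + ΣF_rep = (-0.1728,-4.8704)
p' = p + 1/20·F = (-9.0086,1.7565)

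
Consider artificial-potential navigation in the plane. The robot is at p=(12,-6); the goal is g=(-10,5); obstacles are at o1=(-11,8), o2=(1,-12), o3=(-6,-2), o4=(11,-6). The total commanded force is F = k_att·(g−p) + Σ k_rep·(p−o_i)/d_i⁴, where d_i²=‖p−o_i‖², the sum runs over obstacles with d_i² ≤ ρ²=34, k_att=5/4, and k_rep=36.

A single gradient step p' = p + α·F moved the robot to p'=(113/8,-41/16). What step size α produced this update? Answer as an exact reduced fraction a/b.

α = 1/4

F_att = 5/4·(g−p) = 5/4·(-22,11) = (-27.5000,13.7500)
o1: d²=725 > ρ²=34 → inactive
o2: d²=157 > ρ²=34 → inactive
o3: d²=340 > ρ²=34 → inactive
o4: d²=1 ≤ ρ²=34; F_rep = 36·(1,0)/1² = (36.0000,0.0000)
F = F_att + ΣF_rep = (8.5000,13.7500)
Δp = p'−p = (2.1250,3.4375); α = Δx/Fx = (17/8) / (17/2) = 1/4
check: Δy/Fy = (55/16) / (55/4) = 1/4 ✓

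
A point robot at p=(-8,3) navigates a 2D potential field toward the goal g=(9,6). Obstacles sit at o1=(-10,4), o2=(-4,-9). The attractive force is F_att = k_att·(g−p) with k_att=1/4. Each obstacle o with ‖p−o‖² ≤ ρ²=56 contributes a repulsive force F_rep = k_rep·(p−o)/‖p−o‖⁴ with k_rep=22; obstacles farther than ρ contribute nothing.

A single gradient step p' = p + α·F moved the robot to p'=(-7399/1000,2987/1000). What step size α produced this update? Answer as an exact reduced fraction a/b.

F_att = 1/4·(g−p) = 1/4·(17,3) = (4.2500,0.7500)
o1: d²=5 ≤ ρ²=56; F_rep = 22·(2,-1)/5² = (1.7600,-0.8800)
o2: d²=160 > ρ²=56 → inactive
F = F_att + ΣF_rep = (6.0100,-0.1300)
Δp = p'−p = (0.6010,-0.0130); α = Δx/Fx = (601/1000) / (601/100) = 1/10
check: Δy/Fy = (-13/1000) / (-13/100) = 1/10 ✓

α = 1/10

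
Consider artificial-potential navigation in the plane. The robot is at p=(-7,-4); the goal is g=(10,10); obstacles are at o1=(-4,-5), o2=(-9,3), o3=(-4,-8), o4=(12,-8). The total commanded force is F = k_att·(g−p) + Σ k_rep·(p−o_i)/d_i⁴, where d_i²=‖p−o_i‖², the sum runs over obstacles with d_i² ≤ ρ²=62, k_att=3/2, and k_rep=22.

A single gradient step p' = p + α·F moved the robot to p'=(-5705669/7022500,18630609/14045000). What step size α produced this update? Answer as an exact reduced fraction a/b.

F_att = 3/2·(g−p) = 3/2·(17,14) = (25.5000,21.0000)
o1: d²=10 ≤ ρ²=62; F_rep = 22·(-3,1)/10² = (-0.6600,0.2200)
o2: d²=53 ≤ ρ²=62; F_rep = 22·(2,-7)/53² = (0.0157,-0.0548)
o3: d²=25 ≤ ρ²=62; F_rep = 22·(-3,4)/25² = (-0.1056,0.1408)
o4: d²=377 > ρ²=62 → inactive
F = F_att + ΣF_rep = (24.7501,21.3060)
Δp = p'−p = (6.1875,5.3265); α = Δx/Fx = (43451831/7022500) / (43451831/1755625) = 1/4
check: Δy/Fy = (74810609/14045000) / (74810609/3511250) = 1/4 ✓

α = 1/4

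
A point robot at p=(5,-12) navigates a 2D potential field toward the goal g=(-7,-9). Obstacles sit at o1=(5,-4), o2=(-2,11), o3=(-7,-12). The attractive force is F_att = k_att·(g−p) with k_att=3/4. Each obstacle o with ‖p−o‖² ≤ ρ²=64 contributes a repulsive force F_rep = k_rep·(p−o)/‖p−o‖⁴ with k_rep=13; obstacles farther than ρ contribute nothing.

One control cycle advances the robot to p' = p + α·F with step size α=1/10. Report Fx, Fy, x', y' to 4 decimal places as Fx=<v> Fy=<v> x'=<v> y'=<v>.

F_att = 3/4·(g−p) = 3/4·(-12,3) = (-9.0000,2.2500)
o1: d²=64 ≤ ρ²=64; F_rep = 13·(0,-8)/64² = (0.0000,-0.0254)
o2: d²=578 > ρ²=64 → inactive
o3: d²=144 > ρ²=64 → inactive
F = F_att + ΣF_rep = (-9.0000,2.2246)
p' = p + 1/10·F = (4.1000,-11.7775)

Fx=-9.0000 Fy=2.2246 x'=4.1000 y'=-11.7775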